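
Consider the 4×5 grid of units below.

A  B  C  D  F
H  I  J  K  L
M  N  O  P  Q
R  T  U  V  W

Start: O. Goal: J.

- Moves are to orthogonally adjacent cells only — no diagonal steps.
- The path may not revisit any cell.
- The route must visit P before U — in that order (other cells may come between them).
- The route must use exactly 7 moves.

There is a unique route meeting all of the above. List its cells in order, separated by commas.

O, P, V, U, T, N, I, J

The waypoints must appear in the order P, U, with no cell reused.
Route from O: right to P, down to V, 2× left (reaching T), 2× up (reaching I), right to J — 7 moves in all.
Check: order respected (P at step 1, U at step 3); 7 moves as required.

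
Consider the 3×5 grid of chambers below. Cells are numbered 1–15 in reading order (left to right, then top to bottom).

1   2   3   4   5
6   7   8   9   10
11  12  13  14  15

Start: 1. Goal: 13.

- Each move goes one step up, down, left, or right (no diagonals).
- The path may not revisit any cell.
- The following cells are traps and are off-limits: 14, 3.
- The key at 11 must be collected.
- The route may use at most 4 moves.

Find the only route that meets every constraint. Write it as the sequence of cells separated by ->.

The 4-move cap with required stops at 11 leaves no slack for detours.
Route from 1: 2× down (reaching 11), 2× right (reaching 13) — 4 moves in all.
Check: all required cells visited; 4 ≤ 4 moves.

1 -> 6 -> 11 -> 12 -> 13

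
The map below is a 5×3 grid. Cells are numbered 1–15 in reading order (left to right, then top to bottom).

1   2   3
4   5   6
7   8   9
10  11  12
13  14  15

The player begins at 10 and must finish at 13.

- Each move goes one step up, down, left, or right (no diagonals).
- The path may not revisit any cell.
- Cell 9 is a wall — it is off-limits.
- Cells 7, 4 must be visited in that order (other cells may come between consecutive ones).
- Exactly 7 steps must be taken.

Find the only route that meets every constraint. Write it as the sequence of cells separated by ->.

The waypoints must appear in the order 7, 4, with no cell reused.
Route from 10: up 2 to 4, right 1 to 5, down 3 to 14, left 1 to 13 — 7 moves in all.
Check: order respected (7 at step 1, 4 at step 2); 7 moves as required.

10 -> 7 -> 4 -> 5 -> 8 -> 11 -> 14 -> 13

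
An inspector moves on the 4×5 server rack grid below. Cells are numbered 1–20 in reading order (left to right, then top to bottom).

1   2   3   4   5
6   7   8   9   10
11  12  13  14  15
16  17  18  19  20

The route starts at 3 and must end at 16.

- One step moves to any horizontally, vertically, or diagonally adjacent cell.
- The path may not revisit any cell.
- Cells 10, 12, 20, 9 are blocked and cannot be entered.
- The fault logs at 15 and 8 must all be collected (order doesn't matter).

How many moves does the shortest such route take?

Any route passes through 15 and 8 in some order between 3 and 16. Summing Chebyshev distances along each leg and taking the cheapest ordering (3 → 15 → 8 → 16) gives a lower bound of 2 + 2 + 2 = 6 moves.
That bound ignores the blocked cells. Measuring each leg by the fewest moves that actually steer around them (3→8: 1; 8→15: 2; 15→16: 4) raises the lower bound to 7.
A route of 7 moves exists: 3 → 8 → 14 → 15 → 19 → 13 → 17 → 16.
Since 7 matches that lower bound, it is optimal.

7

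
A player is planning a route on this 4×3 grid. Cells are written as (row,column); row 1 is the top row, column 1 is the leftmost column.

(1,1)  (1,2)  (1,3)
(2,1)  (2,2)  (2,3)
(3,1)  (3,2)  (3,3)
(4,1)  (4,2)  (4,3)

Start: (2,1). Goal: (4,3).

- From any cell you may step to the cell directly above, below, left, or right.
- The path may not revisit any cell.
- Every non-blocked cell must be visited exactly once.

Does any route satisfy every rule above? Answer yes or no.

Colour the cells like a checkerboard: each orthogonal step flips colour, so a Hamiltonian route alternates colours. Here there are 6 cells of one colour and 6 of the other, with start on the same colour as the goal — the counts and endpoints can't be arranged into an alternating sequence of length 12, so no Hamiltonian route exists.

no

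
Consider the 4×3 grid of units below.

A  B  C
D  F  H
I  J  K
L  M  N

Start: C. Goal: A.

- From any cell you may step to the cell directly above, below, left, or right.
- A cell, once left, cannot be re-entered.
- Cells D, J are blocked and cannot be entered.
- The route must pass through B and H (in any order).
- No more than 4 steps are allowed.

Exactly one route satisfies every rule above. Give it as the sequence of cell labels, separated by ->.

C -> H -> F -> B -> A

Any route must reach B and H and still end at A within 4 moves, so the order of the required stops is forced.
Route from C: down to H, left to F, up to B, left to A — 4 moves in all.
Check: all required cells visited; 4 ≤ 4 moves.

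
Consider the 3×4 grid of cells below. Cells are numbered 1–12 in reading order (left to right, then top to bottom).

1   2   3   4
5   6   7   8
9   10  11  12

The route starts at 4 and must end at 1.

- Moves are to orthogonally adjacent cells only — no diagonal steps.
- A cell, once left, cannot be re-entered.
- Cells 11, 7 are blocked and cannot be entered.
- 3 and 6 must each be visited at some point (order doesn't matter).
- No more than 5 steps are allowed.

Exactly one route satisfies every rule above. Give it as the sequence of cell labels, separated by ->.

4 -> 3 -> 2 -> 6 -> 5 -> 1

Any route must reach 3 and 6 and still end at 1 within 5 moves, so the order of the required stops is forced.
Route from 4: 2× left (reaching 2), down to 6, left to 5, up to 1 — 5 moves in all.
Check: all required cells visited; 5 ≤ 5 moves.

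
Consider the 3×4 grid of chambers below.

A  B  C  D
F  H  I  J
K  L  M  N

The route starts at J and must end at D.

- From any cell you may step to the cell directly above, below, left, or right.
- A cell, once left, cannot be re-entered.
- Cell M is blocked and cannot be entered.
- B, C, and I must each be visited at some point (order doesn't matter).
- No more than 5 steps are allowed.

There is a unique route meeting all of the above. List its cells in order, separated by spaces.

Any route must reach B, C, and I and still end at D within 5 moves, so the order of the required stops is forced.
Route from J: 2× left (reaching H), up to B, 2× right (reaching D) — 5 moves in all.
Check: all required cells visited; 5 ≤ 5 moves.

J I H B C D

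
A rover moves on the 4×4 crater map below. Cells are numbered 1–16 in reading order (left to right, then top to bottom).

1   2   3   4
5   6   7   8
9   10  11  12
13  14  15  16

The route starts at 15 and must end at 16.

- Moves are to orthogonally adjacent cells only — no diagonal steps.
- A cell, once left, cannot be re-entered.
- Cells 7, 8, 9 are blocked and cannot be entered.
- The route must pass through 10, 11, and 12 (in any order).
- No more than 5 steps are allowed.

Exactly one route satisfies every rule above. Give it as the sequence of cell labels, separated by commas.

15, 14, 10, 11, 12, 16

The budget equals the shortest possible length, so every move has to be on a shortest route through the required cells.
Route from 15: left 1 to 14, up 1 to 10, right 2 to 12, down 1 to 16 — 5 moves in all.
Check: all required cells visited; 5 ≤ 5 moves.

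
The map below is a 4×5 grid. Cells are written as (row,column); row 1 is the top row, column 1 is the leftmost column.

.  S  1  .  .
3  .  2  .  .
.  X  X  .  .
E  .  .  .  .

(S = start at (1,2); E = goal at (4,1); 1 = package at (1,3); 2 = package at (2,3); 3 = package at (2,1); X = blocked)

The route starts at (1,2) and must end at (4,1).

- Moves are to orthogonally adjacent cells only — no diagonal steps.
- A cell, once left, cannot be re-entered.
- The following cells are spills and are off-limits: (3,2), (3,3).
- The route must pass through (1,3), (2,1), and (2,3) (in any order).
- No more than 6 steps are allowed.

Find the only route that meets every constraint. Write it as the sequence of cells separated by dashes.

(1,2) - (1,3) - (2,3) - (2,2) - (2,1) - (3,1) - (4,1)

Any route must reach (1,3), (2,1), and (2,3) and still end at (4,1) within 6 moves, so the order of the required stops is forced.
Route from (1,2): right 1 to (1,3), down 1 to (2,3), left 2 to (2,1), down 2 to (4,1) — 6 moves in all.
Check: all required cells visited; 6 ≤ 6 moves.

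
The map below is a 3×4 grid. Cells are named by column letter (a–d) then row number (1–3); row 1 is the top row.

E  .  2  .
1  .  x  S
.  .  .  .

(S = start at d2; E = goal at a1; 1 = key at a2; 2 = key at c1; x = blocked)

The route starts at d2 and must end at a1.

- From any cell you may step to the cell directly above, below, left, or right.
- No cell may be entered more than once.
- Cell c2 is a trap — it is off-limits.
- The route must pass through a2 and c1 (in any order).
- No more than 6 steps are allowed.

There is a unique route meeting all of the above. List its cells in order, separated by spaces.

d2 d1 c1 b1 b2 a2 a1

The 6-move cap with required stops at a2, c1 leaves no slack for detours.
Route from d2: up 1 to d1, left 2 to b1, down 1 to b2, left 1 to a2, up 1 to a1 — 6 moves in all.
Check: all required cells visited; 6 ≤ 6 moves.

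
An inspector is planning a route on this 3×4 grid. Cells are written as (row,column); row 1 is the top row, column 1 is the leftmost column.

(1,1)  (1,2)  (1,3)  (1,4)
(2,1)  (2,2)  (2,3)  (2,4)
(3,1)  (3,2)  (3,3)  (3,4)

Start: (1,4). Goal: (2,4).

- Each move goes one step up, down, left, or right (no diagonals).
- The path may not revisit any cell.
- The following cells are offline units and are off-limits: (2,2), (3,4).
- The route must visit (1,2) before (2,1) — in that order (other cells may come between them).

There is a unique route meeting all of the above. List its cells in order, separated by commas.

The waypoints must appear in the order (1,2), (2,1), with no cell reused.
Route from (1,4): left 3 to (1,1), down 2 to (3,1), right 2 to (3,3), up 1 to (2,3), right 1 to (2,4) — 9 moves in all.
Check: order respected ((1,2) at step 2, (2,1) at step 4).

(1,4), (1,3), (1,2), (1,1), (2,1), (3,1), (3,2), (3,3), (2,3), (2,4)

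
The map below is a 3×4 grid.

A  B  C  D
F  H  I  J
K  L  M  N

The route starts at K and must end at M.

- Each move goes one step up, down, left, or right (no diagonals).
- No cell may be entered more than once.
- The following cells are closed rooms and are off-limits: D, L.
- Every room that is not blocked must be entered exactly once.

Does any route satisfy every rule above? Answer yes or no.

no

Colour the cells like a checkerboard: each orthogonal step flips colour, so a Hamiltonian route alternates colours. Here there are 6 cells of one colour and 4 of the other, with start on the same colour as the goal — the counts and endpoints can't be arranged into an alternating sequence of length 10, so no Hamiltonian route exists.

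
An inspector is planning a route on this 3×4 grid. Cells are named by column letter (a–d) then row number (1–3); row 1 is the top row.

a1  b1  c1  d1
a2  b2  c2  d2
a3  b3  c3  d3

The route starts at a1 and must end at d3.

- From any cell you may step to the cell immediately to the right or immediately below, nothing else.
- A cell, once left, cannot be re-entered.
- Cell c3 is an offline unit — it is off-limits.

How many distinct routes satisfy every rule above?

A right/down-only route from a1 to d3 makes exactly 2 down-moves and 3 right-moves in some order.
With no other constraints that would be C(5,2) = 10 routes.
Subtract routes through each blocked cell (inclusion–exclusion for overlaps): − through c3: 6 → 4.
That gives 4 routes.

4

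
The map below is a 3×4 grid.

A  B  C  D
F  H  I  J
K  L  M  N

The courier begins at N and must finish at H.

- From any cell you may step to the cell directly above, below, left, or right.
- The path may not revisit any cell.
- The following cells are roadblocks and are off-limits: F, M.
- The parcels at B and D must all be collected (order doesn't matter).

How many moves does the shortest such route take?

Any route passes through B and D in some order between N and H. Summing Manhattan distances along each leg and taking the cheapest ordering (N → D → B → H) gives a lower bound of 2 + 2 + 1 = 5 moves.
A route of 5 moves achieves this: N → J → D → C → B → H.
Since 5 matches the lower bound, it is optimal.

5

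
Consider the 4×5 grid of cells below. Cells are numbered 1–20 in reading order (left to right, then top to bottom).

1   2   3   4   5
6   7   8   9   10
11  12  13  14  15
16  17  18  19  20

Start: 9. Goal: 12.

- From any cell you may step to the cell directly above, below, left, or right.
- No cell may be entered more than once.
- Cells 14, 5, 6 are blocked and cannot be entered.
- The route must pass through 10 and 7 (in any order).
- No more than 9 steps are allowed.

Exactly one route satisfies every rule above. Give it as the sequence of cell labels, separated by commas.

9, 10, 15, 20, 19, 18, 13, 8, 7, 12

The 9-move cap with required stops at 10, 7 leaves no slack for detours.
Route from 9: right 1 to 10, down 2 to 20, left 2 to 18, up 2 to 8, left 1 to 7, down 1 to 12 — 9 moves in all.
Check: all required cells visited; 9 ≤ 9 moves.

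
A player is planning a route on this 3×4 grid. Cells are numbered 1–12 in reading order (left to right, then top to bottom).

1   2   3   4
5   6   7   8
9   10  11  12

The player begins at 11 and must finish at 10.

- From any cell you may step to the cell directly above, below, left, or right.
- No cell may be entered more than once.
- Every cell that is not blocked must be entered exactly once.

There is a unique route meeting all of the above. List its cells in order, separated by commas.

Need to visit all 12 open cells exactly once, starting at 11 and ending at 10.
Cell 1 has only two open neighbours (5 and 2), so the path must pass straight through it: one of those is the cell it's entered from and the other is where it exits.
Route from 11: right to 12, 2× up (reaching 4), left to 3, down to 7, left to 6, up to 2, left to 1, 2× down (reaching 9), right to 10 — 11 moves in all.
Check: all 12 open cells covered.

11, 12, 8, 4, 3, 7, 6, 2, 1, 5, 9, 10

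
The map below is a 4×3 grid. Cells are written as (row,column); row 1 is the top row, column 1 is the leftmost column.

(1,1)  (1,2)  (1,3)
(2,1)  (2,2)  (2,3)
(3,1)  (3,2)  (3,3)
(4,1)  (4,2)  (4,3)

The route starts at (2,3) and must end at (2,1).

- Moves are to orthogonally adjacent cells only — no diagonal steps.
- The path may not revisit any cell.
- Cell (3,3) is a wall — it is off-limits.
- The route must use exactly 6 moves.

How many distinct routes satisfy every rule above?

Need simple routes of exactly 6 moves from (2,3) to (2,1) (Manhattan distance 2, so 2 moves are spent on a detour and 2 undoing it).
Enumerating: (2,3) (1,3) (1,2) (2,2) (3,2) (3,1) (2,1) | (2,3) (2,2) (3,2) (4,2) (4,1) (3,1) (2,1).
That gives 2 routes.

2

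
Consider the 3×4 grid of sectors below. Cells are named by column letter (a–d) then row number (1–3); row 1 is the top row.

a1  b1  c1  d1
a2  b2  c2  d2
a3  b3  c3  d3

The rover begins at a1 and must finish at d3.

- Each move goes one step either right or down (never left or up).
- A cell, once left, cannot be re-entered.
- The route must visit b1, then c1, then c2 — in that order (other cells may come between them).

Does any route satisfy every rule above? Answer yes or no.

yes

One route that works: a1 → b1 → c1 → c2 → c3 → d3.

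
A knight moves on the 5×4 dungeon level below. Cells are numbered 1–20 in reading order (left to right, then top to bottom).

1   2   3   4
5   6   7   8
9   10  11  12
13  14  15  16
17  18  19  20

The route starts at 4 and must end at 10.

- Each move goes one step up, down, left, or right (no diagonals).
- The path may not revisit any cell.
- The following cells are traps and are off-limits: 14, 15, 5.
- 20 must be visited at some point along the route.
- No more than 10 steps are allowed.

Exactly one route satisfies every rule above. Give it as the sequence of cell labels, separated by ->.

4 -> 8 -> 12 -> 16 -> 20 -> 19 -> 18 -> 17 -> 13 -> 9 -> 10

The 10-move cap with required stops at 20 leaves no slack for detours.
Route from 4: 4× down (reaching 20), 3× left (reaching 17), 2× up (reaching 9), right to 10 — 10 moves in all.
Check: all required cells visited; 10 ≤ 10 moves.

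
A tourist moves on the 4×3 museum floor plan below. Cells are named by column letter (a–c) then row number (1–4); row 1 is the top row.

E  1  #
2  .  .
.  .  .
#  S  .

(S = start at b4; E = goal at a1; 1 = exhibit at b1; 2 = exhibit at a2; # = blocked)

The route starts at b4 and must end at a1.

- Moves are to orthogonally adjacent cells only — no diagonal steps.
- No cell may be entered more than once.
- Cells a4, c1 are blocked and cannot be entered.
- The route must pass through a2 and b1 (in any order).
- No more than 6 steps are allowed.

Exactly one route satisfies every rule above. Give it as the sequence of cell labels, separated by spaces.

The budget equals the shortest possible length, so every move has to be on a shortest route through the required cells.
Route from b4: up 1 to b3, left 1 to a3, up 1 to a2, right 1 to b2, up 1 to b1, left 1 to a1 — 6 moves in all.
Check: all required cells visited; 6 ≤ 6 moves.

b4 b3 a3 a2 b2 b1 a1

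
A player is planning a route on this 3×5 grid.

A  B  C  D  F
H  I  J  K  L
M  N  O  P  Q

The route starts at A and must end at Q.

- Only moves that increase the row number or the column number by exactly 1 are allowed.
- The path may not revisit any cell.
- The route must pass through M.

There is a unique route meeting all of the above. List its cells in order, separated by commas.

Moves only go right or down, so the column and row indices never decrease.
Route from A: 2× down (reaching M), 4× right (reaching Q) — 6 moves in all.
Check: all required cells visited.

A, H, M, N, O, P, Q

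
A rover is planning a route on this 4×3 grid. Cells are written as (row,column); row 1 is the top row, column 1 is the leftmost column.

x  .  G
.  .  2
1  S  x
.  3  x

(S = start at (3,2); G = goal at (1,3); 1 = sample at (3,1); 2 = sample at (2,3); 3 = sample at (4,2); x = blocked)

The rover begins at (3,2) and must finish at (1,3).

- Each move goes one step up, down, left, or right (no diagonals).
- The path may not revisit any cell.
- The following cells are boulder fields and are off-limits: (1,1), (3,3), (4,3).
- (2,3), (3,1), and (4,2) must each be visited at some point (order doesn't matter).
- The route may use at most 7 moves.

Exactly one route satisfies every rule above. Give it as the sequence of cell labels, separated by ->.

Any route must reach (2,3), (3,1), and (4,2) and still end at (1,3) within 7 moves, so the order of the required stops is forced.
Route from (3,2): down to (4,2), left to (4,1), 2× up (reaching (2,1)), 2× right (reaching (2,3)), up to (1,3) — 7 moves in all.
Check: all required cells visited; 7 ≤ 7 moves.

(3,2) -> (4,2) -> (4,1) -> (3,1) -> (2,1) -> (2,2) -> (2,3) -> (1,3)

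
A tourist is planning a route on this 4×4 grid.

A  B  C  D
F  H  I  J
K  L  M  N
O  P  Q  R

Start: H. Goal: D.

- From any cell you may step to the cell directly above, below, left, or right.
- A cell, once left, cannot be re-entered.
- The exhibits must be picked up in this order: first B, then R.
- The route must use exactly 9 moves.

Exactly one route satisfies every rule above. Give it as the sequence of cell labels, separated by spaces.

H B C I M Q R N J D

The waypoints must appear in the order B, R, with no cell reused.
Route from H: up 1 to B, right 1 to C, down 3 to Q, right 1 to R, up 3 to D — 9 moves in all.
Check: order respected (B at step 1, R at step 6); 9 moves as required.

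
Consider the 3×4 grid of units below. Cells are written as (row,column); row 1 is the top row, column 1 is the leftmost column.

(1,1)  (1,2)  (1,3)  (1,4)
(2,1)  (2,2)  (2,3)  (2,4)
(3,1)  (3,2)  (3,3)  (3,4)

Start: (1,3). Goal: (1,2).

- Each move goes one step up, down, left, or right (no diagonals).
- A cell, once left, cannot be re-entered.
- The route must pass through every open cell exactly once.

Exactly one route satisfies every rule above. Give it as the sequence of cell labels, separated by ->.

(1,3) -> (1,4) -> (2,4) -> (3,4) -> (3,3) -> (2,3) -> (2,2) -> (3,2) -> (3,1) -> (2,1) -> (1,1) -> (1,2)

Need to visit all 12 open cells exactly once, starting at (1,3) and ending at (1,2).
Cell (3,4) has only two open neighbours ((2,4) and (3,3)), so the path must pass straight through it: one of those is the cell it's entered from and the other is where it exits.
Route from (1,3): right 1 to (1,4), down 2 to (3,4), left 1 to (3,3), up 1 to (2,3), left 1 to (2,2), down 1 to (3,2), left 1 to (3,1), up 2 to (1,1), right 1 to (1,2) — 11 moves in all.
Check: all 12 open cells covered.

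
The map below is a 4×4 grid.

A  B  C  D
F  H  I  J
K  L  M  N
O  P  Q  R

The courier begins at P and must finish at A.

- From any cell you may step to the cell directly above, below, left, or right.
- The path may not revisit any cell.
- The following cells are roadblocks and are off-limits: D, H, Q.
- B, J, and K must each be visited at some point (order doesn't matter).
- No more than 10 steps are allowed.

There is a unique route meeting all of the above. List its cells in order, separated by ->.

The 10-move cap with required stops at B, J, K leaves no slack for detours.
Route from P: left 1 to O, up 1 to K, right 3 to N, up 1 to J, left 1 to I, up 1 to C, left 2 to A — 10 moves in all.
Check: all required cells visited; 10 ≤ 10 moves.

P -> O -> K -> L -> M -> N -> J -> I -> C -> B -> A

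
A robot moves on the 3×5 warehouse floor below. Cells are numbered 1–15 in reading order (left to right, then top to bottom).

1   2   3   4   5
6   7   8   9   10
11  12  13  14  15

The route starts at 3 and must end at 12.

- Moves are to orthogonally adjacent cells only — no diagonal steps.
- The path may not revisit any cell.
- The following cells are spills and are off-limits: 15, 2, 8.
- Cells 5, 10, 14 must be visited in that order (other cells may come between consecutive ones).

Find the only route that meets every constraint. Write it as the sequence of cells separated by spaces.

3 4 5 10 9 14 13 12

The waypoints must appear in the order 5, 10, 14, with no cell reused.
Route from 3: right 2 to 5, down 1 to 10, left 1 to 9, down 1 to 14, left 2 to 12 — 7 moves in all.
Check: order respected (5 at step 2, 10 at step 3, 14 at step 5).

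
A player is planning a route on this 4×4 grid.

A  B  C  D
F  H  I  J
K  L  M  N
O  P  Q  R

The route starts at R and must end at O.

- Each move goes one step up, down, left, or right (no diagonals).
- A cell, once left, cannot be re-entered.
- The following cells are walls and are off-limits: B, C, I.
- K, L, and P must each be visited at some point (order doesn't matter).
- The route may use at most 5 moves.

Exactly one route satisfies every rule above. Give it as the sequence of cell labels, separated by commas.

The 5-move cap with required stops at K, L, P leaves no slack for detours.
Route from R: left 2 to P, up 1 to L, left 1 to K, down 1 to O — 5 moves in all.
Check: all required cells visited; 5 ≤ 5 moves.

R, Q, P, L, K, O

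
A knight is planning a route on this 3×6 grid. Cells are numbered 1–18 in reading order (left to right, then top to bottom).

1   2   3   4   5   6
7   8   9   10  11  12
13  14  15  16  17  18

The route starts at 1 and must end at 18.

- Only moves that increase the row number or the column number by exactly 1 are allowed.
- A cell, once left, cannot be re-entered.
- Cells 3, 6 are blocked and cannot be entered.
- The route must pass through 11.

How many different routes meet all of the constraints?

A right/down-only route from 1 to 18 makes exactly 2 down-moves and 5 right-moves in some order.
With no other constraints that would be C(7,2) = 21 routes.
Split at 11 and multiply the segment counts (each segment already excludes blocked cells): 1→11: 2; 11→18: 2; product = 4.
That gives 4 routes.

4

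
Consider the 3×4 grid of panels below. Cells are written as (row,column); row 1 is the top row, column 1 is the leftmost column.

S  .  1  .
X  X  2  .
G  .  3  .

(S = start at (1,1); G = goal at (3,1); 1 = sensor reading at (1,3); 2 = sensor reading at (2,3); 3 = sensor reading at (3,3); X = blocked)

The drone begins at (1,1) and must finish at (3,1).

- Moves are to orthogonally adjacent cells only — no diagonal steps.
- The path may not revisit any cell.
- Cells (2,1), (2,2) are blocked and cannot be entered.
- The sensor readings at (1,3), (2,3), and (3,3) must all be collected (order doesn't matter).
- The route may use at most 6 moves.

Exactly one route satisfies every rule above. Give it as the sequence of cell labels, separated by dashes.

The 6-move cap with required stops at (1,3), (2,3), (3,3) leaves no slack for detours.
Route from (1,1): right 2 to (1,3), down 2 to (3,3), left 2 to (3,1) — 6 moves in all.
Check: all required cells visited; 6 ≤ 6 moves.

(1,1) - (1,2) - (1,3) - (2,3) - (3,3) - (3,2) - (3,1)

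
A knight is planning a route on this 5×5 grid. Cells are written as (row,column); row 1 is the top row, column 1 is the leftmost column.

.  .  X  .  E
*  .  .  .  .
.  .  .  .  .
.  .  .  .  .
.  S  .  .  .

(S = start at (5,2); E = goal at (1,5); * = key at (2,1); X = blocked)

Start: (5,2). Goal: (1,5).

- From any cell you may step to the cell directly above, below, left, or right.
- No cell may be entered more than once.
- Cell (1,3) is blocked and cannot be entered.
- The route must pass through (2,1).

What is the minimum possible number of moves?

9

Any route passes through (2,1) somewhere between (5,2) and (1,5). Summing Manhattan distances along the two legs ((5,2) → (2,1) → (1,5)) gives a lower bound of 4 + 5 = 9 moves.
A route of 9 moves achieves this: (5,2) → (4,2) → (3,2) → (3,1) → (2,1) → (2,2) → (2,3) → (2,4) → (1,4) → (1,5).
Since 9 matches the lower bound, it is optimal.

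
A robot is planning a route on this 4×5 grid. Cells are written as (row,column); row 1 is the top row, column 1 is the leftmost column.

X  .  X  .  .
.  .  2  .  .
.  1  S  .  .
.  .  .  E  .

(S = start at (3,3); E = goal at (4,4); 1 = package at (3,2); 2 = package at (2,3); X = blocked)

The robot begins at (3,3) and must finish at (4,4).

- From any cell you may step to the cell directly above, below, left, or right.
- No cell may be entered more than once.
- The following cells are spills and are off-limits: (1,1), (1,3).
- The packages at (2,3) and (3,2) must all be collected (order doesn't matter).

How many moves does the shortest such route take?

Any route passes through (2,3) and (3,2) in some order between (3,3) and (4,4). Summing Manhattan distances along each leg and taking the cheapest ordering ((3,3) → (3,2) → (2,3) → (4,4)) gives a lower bound of 1 + 2 + 3 = 6 moves.
A route of 6 moves achieves this: (3,3) → (2,3) → (2,2) → (3,2) → (4,2) → (4,3) → (4,4).
Since 6 matches the lower bound, it is optimal.

6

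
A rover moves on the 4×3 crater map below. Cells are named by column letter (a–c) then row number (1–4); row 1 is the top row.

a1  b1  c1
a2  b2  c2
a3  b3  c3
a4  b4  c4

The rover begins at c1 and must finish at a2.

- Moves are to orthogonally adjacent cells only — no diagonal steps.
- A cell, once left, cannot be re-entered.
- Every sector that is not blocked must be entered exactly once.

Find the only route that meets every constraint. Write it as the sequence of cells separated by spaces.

c1 c2 c3 c4 b4 a4 a3 b3 b2 b1 a1 a2

Need to visit all 12 open cells exactly once, starting at c1 and ending at a2.
Cell a4 has only two open neighbours (a3 and b4), so the path must pass straight through it: one of those is the cell it's entered from and the other is where it exits.
Route from c1: down 3 to c4, left 2 to a4, up 1 to a3, right 1 to b3, up 2 to b1, left 1 to a1, down 1 to a2 — 11 moves in all.
Check: all 12 open cells covered.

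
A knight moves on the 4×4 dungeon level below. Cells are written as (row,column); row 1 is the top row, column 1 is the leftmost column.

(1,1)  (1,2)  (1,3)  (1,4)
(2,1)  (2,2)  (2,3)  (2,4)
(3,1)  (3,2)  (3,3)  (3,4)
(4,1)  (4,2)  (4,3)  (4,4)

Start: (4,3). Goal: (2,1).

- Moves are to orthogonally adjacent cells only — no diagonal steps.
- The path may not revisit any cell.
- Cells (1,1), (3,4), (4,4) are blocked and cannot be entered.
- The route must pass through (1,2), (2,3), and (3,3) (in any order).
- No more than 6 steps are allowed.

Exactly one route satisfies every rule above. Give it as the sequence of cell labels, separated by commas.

Any route must reach (1,2), (2,3), and (3,3) and still end at (2,1) within 6 moves, so the order of the required stops is forced.
Route from (4,3): up 3 to (1,3), left 1 to (1,2), down 1 to (2,2), left 1 to (2,1) — 6 moves in all.
Check: all required cells visited; 6 ≤ 6 moves.

(4,3), (3,3), (2,3), (1,3), (1,2), (2,2), (2,1)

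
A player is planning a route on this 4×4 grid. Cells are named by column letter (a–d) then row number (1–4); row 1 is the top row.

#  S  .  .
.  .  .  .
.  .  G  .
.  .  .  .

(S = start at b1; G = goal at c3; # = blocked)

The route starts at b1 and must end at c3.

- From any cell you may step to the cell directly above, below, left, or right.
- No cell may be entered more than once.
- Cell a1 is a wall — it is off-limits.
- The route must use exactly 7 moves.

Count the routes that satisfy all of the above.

Need simple routes of exactly 7 moves from b1 to c3 (Manhattan distance 3, so 2 moves are spent on a detour and 2 undoing it).
Branch systematically from the start, pruning whenever the remaining move budget drops below the Manhattan distance to c3 or differs from it in parity. Grouping the completions by first move — via b2: 7; via c1: 5 — and summing: 7 + 5 = 12.
That gives 12 routes.

12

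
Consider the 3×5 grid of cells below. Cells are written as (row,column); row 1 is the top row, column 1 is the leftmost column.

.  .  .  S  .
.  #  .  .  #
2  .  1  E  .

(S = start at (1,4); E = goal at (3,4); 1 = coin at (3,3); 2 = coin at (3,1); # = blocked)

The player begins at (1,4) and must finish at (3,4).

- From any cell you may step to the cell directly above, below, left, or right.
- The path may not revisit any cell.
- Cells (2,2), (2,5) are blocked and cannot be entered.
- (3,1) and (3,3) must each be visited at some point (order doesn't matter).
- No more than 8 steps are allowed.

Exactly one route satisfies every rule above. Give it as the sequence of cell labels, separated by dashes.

(1,4) - (1,3) - (1,2) - (1,1) - (2,1) - (3,1) - (3,2) - (3,3) - (3,4)

The budget equals the shortest possible length, so every move has to be on a shortest route through the required cells.
Route from (1,4): left 3 to (1,1), down 2 to (3,1), right 3 to (3,4) — 8 moves in all.
Check: all required cells visited; 8 ≤ 8 moves.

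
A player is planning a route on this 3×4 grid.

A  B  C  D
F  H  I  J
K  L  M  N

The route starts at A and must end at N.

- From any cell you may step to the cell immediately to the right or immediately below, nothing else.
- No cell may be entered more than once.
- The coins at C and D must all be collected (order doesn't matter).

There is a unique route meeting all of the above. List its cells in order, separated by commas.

A, B, C, D, J, N

Moves only go right or down, so the column and row indices never decrease.
Route from A: right 3 to D, down 2 to N — 5 moves in all.
Check: all required cells visited.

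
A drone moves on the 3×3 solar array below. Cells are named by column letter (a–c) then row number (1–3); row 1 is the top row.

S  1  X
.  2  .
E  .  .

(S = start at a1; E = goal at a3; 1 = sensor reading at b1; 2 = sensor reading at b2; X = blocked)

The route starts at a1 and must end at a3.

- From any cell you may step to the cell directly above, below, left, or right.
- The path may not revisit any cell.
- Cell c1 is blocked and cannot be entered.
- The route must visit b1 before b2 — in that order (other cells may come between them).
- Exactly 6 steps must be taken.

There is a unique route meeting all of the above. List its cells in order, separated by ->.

The waypoints must appear in the order b1, b2, with no cell reused.
Route from a1: right 1 to b1, down 1 to b2, right 1 to c2, down 1 to c3, left 2 to a3 — 6 moves in all.
Check: order respected (1 at step 1, 2 at step 2); 6 moves as required.

a1 -> b1 -> b2 -> c2 -> c3 -> b3 -> a3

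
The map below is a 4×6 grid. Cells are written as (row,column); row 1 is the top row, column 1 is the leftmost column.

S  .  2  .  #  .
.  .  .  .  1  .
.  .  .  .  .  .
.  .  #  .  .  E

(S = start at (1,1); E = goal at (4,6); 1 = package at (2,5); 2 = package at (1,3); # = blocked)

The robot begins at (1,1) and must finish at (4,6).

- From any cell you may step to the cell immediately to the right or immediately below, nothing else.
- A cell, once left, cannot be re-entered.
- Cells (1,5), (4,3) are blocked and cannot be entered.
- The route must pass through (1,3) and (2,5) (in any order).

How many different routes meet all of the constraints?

A right/down-only route from (1,1) to (4,6) makes exactly 3 down-moves and 5 right-moves in some order.
With no other constraints that would be C(8,3) = 56 routes.
A monotone route can only reach the required cells in the order (1,3), (2,5), so split there and multiply the segment counts (each segment already excludes blocked cells): (1,1)→(1,3): 1; (1,3)→(2,5): 2; (2,5)→(4,6): 3; product = 6.
That gives 6 routes.

6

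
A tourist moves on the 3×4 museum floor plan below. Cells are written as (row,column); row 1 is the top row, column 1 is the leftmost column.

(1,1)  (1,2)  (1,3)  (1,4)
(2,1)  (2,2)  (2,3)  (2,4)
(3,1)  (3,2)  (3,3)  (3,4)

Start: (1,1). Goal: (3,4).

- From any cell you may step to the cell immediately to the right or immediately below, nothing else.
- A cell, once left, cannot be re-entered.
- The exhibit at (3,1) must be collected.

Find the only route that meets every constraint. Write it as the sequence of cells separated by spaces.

Moves only go right or down, so the column and row indices never decrease.
Route from (1,1): down 2 to (3,1), right 3 to (3,4) — 5 moves in all.
Check: all required cells visited.

(1,1) (2,1) (3,1) (3,2) (3,3) (3,4)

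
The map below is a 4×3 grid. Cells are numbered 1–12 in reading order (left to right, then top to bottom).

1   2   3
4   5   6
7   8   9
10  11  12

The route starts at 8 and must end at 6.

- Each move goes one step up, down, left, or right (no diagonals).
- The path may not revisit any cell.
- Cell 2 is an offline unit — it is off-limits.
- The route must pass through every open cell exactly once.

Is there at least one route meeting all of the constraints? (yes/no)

no

Cell 1 has only one open neighbour but is neither the start nor the goal, so a Hamiltonian route would have to both enter and leave it through the same neighbour — impossible without revisiting.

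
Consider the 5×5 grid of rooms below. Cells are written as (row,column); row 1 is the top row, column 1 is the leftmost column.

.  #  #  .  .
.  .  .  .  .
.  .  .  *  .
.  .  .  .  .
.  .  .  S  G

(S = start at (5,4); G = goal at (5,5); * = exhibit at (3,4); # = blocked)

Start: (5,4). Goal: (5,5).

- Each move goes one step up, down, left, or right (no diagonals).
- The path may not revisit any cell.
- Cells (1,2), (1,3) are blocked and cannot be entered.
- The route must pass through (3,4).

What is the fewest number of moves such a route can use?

Any route passes through (3,4) somewhere between (5,4) and (5,5). Summing Manhattan distances along the two legs ((5,4) → (3,4) → (5,5)) gives a lower bound of 2 + 3 = 5 moves.
A route of 5 moves achieves this: (5,4) → (4,4) → (3,4) → (3,5) → (4,5) → (5,5).
Since 5 matches the lower bound, it is optimal.

5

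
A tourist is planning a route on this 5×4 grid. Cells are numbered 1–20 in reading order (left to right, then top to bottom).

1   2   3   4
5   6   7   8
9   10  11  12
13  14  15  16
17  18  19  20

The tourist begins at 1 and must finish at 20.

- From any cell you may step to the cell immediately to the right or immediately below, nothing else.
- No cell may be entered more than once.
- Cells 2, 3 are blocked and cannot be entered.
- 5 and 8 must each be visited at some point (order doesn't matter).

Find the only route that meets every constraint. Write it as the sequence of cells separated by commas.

Moves only go right or down, so the column and row indices never decrease.
Route from 1: down to 5, 3× right (reaching 8), 3× down (reaching 20) — 7 moves in all.
Check: all required cells visited.

1, 5, 6, 7, 8, 12, 16, 20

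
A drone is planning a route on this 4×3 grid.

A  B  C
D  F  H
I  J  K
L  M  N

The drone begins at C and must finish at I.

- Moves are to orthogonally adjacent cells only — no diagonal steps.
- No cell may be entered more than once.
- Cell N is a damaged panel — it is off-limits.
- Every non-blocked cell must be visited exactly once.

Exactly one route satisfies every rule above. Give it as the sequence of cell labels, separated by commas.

C, B, A, D, F, H, K, J, M, L, I

Need to visit all 11 open cells exactly once, starting at C and ending at I.
Route from C: left 2 to A, down 1 to D, right 2 to H, down 1 to K, left 1 to J, down 1 to M, left 1 to L, up 1 to I — 10 moves in all.
Check: all 11 open cells covered.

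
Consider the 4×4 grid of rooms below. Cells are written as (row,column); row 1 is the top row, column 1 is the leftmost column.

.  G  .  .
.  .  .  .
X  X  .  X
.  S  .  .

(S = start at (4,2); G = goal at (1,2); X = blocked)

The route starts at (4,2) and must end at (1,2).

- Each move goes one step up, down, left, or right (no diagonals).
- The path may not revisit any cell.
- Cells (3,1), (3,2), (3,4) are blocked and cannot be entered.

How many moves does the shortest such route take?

The Manhattan distance from (4,2) to (1,2) is |4−1| + |2−2| = 3, so at least 3 moves are needed.
That bound ignores the blocked cells. Measuring each leg by the fewest moves that actually steer around them ((4,2)→(1,2): 5) raises the lower bound to 5.
A route of 5 moves exists: (4,2) → (4,3) → (3,3) → (2,3) → (1,3) → (1,2).
Since 5 matches that lower bound, it is optimal.

5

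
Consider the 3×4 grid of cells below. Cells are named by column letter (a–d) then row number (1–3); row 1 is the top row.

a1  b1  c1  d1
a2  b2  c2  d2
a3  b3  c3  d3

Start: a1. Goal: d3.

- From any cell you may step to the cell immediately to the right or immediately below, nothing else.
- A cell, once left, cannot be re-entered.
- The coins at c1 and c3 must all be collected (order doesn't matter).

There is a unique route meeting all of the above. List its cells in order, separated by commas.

Moves only go right or down, so the column and row indices never decrease.
Route from a1: 2× right (reaching c1), 2× down (reaching c3), right to d3 — 5 moves in all.
Check: all required cells visited.

a1, b1, c1, c2, c3, d3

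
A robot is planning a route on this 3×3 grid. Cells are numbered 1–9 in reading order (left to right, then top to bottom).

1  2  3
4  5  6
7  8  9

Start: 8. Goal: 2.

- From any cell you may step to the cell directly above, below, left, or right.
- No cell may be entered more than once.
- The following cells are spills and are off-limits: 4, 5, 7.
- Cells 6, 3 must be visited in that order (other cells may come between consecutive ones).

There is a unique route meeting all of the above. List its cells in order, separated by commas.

The waypoints must appear in the order 6, 3, with no cell reused.
Route from 8: right to 9, 2× up (reaching 3), left to 2 — 4 moves in all.
Check: order respected (6 at step 2, 3 at step 3).

8, 9, 6, 3, 2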